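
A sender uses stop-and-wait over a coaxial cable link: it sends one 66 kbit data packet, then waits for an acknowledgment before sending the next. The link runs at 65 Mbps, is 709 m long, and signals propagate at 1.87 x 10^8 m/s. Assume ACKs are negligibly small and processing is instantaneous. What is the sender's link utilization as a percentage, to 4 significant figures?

t_tx = L/R = 66000/65000000 = 0.00101538 s.
t_prop = 709/187000000 = 3.79144e-06 s; RTT = 7.58289e-06 s.
Cycle = t_tx + RTT = 0.00102297 s.
Utilization = t_tx / cycle = 0.00101538/0.00102297 = 99.26 %.

99.26 %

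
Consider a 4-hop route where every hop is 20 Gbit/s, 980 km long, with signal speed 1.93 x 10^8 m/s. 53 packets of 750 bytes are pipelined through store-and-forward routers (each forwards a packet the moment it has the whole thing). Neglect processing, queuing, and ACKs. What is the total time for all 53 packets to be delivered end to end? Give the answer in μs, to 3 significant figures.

20300 μs

Per-hop transmission t_tx = L/R = 6000/20000000000 = 0.3 μs.
Per-hop propagation t_prop = 980000/193000000 = 5077.72 μs.
Pipeline fill: first packet needs 4·t_tx to clear all hops; remaining 52 packets each add one t_tx.
Total = (4+53-1)·t_tx + 4·t_prop = 56·0.3 + 4·5077.72 = 20300 μs.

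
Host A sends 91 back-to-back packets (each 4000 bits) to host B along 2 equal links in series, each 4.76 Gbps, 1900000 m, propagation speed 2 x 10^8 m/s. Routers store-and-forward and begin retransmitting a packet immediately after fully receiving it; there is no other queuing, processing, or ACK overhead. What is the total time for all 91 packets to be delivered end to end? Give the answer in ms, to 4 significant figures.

Per-hop transmission t_tx = L/R = 4000/4760000000 = 0.000840336 ms.
Per-hop propagation t_prop = 1900000/200000000 = 9.5 ms.
Pipeline fill: first packet needs 2·t_tx to clear all hops; remaining 90 packets each add one t_tx.
Total = (2+91-1)·t_tx + 2·t_prop = 92·0.000840336 + 2·9.5 = 19.08 ms.

19.08 ms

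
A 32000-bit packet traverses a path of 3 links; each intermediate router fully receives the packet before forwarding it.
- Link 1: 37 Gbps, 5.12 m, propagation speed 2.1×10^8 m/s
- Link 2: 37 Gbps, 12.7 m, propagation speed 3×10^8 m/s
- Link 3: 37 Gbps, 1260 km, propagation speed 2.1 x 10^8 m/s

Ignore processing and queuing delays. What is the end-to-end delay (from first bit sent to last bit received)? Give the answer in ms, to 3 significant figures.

6.00 ms

Transmission delay per hop = L/R = 32000/37000000000 = 0.000864865 ms; 3 hops → 0.00259459 ms.
Propagation delays (d/s per hop): 2.4381e-05, 4.23333e-05, 6 ms; sum = 6.00007 ms.
End-to-end = 6.00 ms.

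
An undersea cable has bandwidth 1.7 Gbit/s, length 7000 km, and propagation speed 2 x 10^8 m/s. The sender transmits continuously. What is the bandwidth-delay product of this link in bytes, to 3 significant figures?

Propagation delay = 7000000 / 200000000 = 0.035 s.
BDP = R × t_prop = 1700000000 × 0.035 = 59500000 bits.
In bytes: 59500000/8 = 7440000 bytes.

7440000 bytes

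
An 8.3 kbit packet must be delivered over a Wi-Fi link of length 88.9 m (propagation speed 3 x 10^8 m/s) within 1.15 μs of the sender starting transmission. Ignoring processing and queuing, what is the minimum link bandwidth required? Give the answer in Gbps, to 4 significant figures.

9.723 Gbps

Propagation delay = 88.9 / 300000000 = 0.296333 μs.
Transmission budget = 1.15 − 0.296333 = 0.853667 μs.
R ≥ L / t_tx = 8300 bits / 8.53667e-07 s = 9.723 Gbps.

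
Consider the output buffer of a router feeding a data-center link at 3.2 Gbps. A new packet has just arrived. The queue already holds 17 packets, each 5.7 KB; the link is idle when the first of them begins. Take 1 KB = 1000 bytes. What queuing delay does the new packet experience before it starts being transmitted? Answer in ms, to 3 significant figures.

0.242 ms

Each queued packet: L/R = 45600/3200000000 = 0.01425 ms.
17 queued → 0.24225 ms.
Queuing delay = 0.242 ms.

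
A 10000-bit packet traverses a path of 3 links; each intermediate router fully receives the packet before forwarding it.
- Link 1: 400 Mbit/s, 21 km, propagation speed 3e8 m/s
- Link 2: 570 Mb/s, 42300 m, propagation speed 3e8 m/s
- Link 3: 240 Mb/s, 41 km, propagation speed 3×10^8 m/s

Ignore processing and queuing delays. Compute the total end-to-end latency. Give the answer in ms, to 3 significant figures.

0.432 ms

Transmission delays (L/R per hop): 0.025, 0.0175439, 0.0416667 ms; sum = 0.0842105 ms.
Propagation delays (d/s per hop): 0.07, 0.141, 0.136667 ms; sum = 0.347667 ms.
End-to-end = 0.432 ms.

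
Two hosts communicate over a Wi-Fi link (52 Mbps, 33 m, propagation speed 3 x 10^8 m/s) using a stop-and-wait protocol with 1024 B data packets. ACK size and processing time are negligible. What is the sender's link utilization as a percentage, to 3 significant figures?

t_tx = L/R = 8192/52000000 = 0.000157538 s.
t_prop = 33/300000000 = 1.1e-07 s; RTT = 2.2e-07 s.
Cycle = t_tx + RTT = 0.000157758 s.
Utilization = t_tx / cycle = 0.000157538/0.000157758 = 99.9 %.

99.9 %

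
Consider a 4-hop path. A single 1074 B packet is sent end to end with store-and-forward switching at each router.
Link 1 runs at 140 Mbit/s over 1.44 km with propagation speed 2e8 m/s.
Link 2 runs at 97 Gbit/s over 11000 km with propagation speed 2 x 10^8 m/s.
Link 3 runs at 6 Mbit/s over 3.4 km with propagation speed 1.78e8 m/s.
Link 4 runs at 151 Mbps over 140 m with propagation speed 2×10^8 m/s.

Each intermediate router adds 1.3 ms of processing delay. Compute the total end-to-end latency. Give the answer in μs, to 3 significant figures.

L = 1074 × 8 = 8592 bits.
Transmission delays (L/R per hop): 61.3714, 0.0885773, 1432, 56.9007 μs; sum = 1550.36 μs.
Propagation delays (d/s per hop): 7.2, 55000, 19.1011, 0.7 μs; sum = 55027 μs.
Processing at 3 router(s): 3 × 1.3 ms = 3900 μs.
End-to-end = 60500 μs.

60500 μs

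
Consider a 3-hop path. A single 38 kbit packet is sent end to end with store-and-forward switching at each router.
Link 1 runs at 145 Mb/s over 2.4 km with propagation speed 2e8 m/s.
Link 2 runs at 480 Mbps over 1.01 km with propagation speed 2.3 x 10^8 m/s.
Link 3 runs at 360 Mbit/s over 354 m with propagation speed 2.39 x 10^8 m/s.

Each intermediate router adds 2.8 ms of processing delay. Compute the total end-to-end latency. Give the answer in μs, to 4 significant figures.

L = 38000 bits.
Transmission delays (L/R per hop): 262.069, 79.1667, 105.556 μs; sum = 446.791 μs.
Propagation delays (d/s per hop): 12, 4.3913, 1.48117 μs; sum = 17.8725 μs.
Processing at 2 router(s): 2 × 2.8 ms = 5600 μs.
End-to-end = 6065 μs.

6065 μs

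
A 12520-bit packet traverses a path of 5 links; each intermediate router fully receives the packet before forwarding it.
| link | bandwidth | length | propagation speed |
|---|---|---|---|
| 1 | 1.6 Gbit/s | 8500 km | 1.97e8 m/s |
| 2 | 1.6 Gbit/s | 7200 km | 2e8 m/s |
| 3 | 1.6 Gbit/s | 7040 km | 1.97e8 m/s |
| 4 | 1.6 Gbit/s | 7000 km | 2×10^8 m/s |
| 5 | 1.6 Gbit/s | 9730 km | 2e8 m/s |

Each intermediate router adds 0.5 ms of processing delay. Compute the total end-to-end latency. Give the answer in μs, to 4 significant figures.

Transmission delay per hop = L/R = 12520/1600000000 = 7.825 μs; 5 hops → 39.125 μs.
Propagation delays (d/s per hop): 43147.2, 36000, 35736, 35000, 48650 μs; sum = 198533 μs.
Processing at 4 router(s): 4 × 0.5 ms = 2000 μs.
End-to-end = 200600 μs.

200600 μs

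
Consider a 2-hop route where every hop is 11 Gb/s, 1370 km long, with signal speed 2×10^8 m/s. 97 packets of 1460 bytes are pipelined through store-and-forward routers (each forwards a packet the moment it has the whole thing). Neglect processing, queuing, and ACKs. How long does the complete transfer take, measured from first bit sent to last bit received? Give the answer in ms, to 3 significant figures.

Per-hop transmission t_tx = L/R = 11680/11000000000 = 0.00106182 ms.
Per-hop propagation t_prop = 1370000/200000000 = 6.85 ms.
Pipeline fill: first packet needs 2·t_tx to clear all hops; remaining 96 packets each add one t_tx.
Total = (2+97-1)·t_tx + 2·t_prop = 98·0.00106182 + 2·6.85 = 13.8 ms.

13.8 ms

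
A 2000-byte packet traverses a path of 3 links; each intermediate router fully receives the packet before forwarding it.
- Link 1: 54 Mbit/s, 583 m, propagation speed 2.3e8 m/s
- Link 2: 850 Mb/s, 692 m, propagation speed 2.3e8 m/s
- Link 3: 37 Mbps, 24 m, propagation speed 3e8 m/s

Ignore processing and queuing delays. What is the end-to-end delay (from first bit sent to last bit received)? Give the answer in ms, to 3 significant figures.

L = 2000 × 8 = 16000 bits.
Transmission delays (L/R per hop): 0.296296, 0.0188235, 0.432432 ms; sum = 0.747552 ms.
Propagation delays (d/s per hop): 0.00253478, 0.0030087, 8e-05 ms; sum = 0.00562348 ms.
End-to-end = 0.753 ms.

0.753 ms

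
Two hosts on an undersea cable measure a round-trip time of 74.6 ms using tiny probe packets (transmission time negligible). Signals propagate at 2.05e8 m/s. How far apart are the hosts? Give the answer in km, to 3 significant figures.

7650 km

One-way propagation = RTT/2 = 37.3 ms.
d = s × t = 2.05e+08 × 0.0373 = 7650 km.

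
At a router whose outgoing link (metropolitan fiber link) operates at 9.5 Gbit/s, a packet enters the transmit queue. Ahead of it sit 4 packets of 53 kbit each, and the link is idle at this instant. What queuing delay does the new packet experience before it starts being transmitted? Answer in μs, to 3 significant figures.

22.3 μs

Each queued packet: L/R = 53000/9500000000 = 5.57895 μs.
4 queued → 22.3158 μs.
Queuing delay = 22.3 μs.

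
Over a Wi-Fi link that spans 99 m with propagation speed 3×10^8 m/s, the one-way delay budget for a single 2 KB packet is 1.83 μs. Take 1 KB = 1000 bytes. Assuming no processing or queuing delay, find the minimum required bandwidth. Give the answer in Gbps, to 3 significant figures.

10.7 Gbps

L = 16000 bits.
Propagation delay = 99 / 300000000 = 0.33 μs.
Transmission budget = 1.83 − 0.33 = 1.5 μs.
R ≥ L / t_tx = 16000 bits / 1.5e-06 s = 10.7 Gbps.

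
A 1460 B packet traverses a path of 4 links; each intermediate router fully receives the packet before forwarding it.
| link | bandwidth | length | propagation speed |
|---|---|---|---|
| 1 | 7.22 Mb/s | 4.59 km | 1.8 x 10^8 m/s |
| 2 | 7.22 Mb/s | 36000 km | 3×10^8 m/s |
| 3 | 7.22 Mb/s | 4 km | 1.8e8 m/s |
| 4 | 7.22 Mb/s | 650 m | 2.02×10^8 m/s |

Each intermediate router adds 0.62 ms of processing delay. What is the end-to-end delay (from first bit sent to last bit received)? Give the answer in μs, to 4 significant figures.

L = 1460 × 8 = 11680 bits.
Transmission delay per hop = L/R = 11680/7220000 = 1617.73 μs; 4 hops → 6470.91 μs.
Propagation delays (d/s per hop): 25.5, 120000, 22.2222, 3.21782 μs; sum = 120051 μs.
Processing at 3 router(s): 3 × 0.62 ms = 1860 μs.
End-to-end = 128400 μs.

128400 μs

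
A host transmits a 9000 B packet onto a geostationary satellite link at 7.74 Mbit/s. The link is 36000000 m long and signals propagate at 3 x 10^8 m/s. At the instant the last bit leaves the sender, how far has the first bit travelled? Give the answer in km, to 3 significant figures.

2790 km

t_tx = L/R = 72000/7740000 = 0.00930233 s.
Distance = s × t_tx = 300000000 × 0.00930233 = 2790 km.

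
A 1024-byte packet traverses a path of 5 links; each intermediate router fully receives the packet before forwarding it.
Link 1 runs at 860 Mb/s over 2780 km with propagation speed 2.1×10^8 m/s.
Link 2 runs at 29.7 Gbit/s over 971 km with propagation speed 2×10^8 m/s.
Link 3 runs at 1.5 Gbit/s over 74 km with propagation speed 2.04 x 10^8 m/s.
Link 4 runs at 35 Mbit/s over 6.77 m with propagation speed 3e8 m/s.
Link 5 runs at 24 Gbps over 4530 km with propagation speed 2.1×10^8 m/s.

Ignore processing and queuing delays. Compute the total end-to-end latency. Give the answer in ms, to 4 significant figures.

40.28 ms

L = 1024 × 8 = 8192 bits.
Transmission delays (L/R per hop): 0.00952558, 0.000275825, 0.00546133, 0.234057, 0.000341333 ms; sum = 0.249661 ms.
Propagation delays (d/s per hop): 13.2381, 4.855, 0.362745, 2.25667e-05, 21.5714 ms; sum = 40.0273 ms.
End-to-end = 40.28 ms.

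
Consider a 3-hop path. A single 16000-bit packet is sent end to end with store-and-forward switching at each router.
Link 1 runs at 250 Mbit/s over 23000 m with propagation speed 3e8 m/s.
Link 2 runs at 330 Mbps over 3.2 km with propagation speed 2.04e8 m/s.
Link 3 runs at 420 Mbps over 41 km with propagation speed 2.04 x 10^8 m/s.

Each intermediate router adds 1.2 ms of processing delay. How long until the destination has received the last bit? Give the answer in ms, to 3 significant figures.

Transmission delays (L/R per hop): 0.064, 0.0484848, 0.0380952 ms; sum = 0.15058 ms.
Propagation delays (d/s per hop): 0.0766667, 0.0156863, 0.20098 ms; sum = 0.293333 ms.
Processing at 2 router(s): 2 × 1.2 ms = 2.4 ms.
End-to-end = 2.84 ms.

2.84 ms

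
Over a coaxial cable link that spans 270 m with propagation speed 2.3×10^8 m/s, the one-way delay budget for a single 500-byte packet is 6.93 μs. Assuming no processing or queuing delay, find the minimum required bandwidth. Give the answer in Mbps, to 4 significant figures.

694.9 Mbps

L = 4000 bits.
Propagation delay = 270 / 2.3e+08 = 1.17391 μs.
Transmission budget = 6.93 − 1.17391 = 5.75609 μs.
R ≥ L / t_tx = 4000 bits / 5.75609e-06 s = 694.9 Mbps.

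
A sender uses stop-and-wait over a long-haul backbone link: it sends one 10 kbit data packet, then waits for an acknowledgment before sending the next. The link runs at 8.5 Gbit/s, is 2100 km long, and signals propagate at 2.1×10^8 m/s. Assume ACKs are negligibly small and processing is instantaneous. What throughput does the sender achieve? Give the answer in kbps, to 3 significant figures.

t_tx = L/R = 10000/8500000000 = 1.17647e-06 s.
t_prop = 2100000/210000000 = 0.01 s; RTT = 0.02 s.
Cycle = t_tx + RTT = 0.0200012 s.
Throughput = L / cycle = 10000 / 0.0200012 = 500 kbps.

500 kbps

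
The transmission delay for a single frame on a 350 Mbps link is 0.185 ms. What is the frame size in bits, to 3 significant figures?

L = R × t_tx = 350000000 b/s × 0.000185 s = 64750 bits.

64800 bits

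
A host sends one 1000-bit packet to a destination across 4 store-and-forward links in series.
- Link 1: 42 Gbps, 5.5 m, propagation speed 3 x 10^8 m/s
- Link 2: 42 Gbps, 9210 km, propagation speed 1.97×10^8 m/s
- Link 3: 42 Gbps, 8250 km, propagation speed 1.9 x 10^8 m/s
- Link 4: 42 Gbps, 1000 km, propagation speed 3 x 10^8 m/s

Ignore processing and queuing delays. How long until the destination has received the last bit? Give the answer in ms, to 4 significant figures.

Transmission delay per hop = L/R = 1000/42000000000 = 2.38095e-05 ms; 4 hops → 9.52381e-05 ms.
Propagation delays (d/s per hop): 1.83333e-05, 46.7513, 43.4211, 3.33333 ms; sum = 93.5057 ms.
End-to-end = 93.51 ms.

93.51 ms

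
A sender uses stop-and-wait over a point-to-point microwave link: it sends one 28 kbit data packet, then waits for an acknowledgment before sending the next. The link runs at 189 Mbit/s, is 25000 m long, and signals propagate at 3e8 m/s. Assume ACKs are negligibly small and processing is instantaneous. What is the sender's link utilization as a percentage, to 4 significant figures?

47.06 %

t_tx = L/R = 28000/189000000 = 0.000148148 s.
t_prop = 25000/300000000 = 8.33333e-05 s; RTT = 0.000166667 s.
Cycle = t_tx + RTT = 0.000314815 s.
Utilization = t_tx / cycle = 0.000148148/0.000314815 = 47.06 %.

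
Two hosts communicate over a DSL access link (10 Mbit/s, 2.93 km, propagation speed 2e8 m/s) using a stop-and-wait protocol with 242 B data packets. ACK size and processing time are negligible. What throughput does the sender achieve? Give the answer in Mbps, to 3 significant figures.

t_tx = L/R = 1936/10000000 = 0.0001936 s.
t_prop = 2930/200000000 = 1.465e-05 s; RTT = 2.93e-05 s.
Cycle = t_tx + RTT = 0.0002229 s.
Throughput = L / cycle = 1936 / 0.0002229 = 8.69 Mbps.

8.69 Mbps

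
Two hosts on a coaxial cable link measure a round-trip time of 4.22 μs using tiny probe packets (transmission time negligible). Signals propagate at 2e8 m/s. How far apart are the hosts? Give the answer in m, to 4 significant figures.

422.0 m

One-way propagation = RTT/2 = 2.11 μs.
d = s × t = 200000000 × 2.11e-06 = 422.0 m.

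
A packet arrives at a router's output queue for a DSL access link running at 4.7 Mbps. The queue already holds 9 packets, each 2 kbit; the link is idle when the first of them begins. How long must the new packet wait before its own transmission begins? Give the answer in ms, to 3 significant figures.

Each queued packet: L/R = 2000/4700000 = 0.425532 ms.
9 queued → 3.82979 ms.
Queuing delay = 3.83 ms.

3.83 ms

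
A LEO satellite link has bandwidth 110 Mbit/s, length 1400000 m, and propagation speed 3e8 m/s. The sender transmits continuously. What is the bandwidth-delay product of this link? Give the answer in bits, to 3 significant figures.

Propagation delay = 1400000 / 300000000 = 0.00466667 s.
BDP = R × t_prop = 110000000 × 0.00466667 = 513333 bits.

513000 bits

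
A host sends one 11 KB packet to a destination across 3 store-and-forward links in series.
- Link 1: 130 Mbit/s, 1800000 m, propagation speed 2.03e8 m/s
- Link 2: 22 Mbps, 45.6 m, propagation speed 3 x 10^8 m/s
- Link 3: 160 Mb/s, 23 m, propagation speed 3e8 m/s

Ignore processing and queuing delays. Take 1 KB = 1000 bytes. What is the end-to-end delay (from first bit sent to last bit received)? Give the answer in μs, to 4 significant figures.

L = 88000 bits.
Transmission delays (L/R per hop): 676.923, 4000, 550 μs; sum = 5226.92 μs.
Propagation delays (d/s per hop): 8867, 0.152, 0.0766667 μs; sum = 8867.22 μs.
End-to-end = 14090 μs.

14090 μs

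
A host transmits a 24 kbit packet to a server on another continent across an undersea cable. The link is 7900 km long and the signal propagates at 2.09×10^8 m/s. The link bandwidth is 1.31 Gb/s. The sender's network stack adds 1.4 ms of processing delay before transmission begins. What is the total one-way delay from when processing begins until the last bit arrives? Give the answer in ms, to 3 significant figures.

L = 24000 bits.
Transmission delay = L/R = 24000 / 1310000000 = 0.0183206 ms.
Propagation delay = d/s = 7900000 m / 209000000 m/s = 37.799 ms.
Plus processing delay 1.4 ms = 1.4 ms.
Total = 39.2 ms.

39.2 ms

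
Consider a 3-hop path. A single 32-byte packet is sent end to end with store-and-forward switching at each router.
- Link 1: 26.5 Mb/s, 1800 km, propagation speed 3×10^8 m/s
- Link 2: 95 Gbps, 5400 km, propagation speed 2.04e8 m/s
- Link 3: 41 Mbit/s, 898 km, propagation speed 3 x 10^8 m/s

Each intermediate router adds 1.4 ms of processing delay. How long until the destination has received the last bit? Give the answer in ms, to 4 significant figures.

38.28 ms

L = 32 × 8 = 256 bits.
Transmission delays (L/R per hop): 0.00966038, 2.69474e-06, 0.0062439 ms; sum = 0.015907 ms.
Propagation delays (d/s per hop): 6, 26.4706, 2.99333 ms; sum = 35.4639 ms.
Processing at 2 router(s): 2 × 1.4 ms = 2.8 ms.
End-to-end = 38.28 ms.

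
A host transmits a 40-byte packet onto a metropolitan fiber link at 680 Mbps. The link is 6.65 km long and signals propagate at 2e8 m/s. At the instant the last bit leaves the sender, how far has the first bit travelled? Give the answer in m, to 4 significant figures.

t_tx = L/R = 320/680000000 = 4.70588e-07 s.
Distance = s × t_tx = 200000000 × 4.70588e-07 = 94.12 m.

94.12 m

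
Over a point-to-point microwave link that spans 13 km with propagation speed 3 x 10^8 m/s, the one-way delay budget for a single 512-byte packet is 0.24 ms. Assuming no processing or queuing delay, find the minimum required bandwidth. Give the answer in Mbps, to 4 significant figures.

L = 4096 bits.
Propagation delay = 13000 / 300000000 = 0.0433333 ms.
Transmission budget = 0.24 − 0.0433333 = 0.196667 ms.
R ≥ L / t_tx = 4096 bits / 0.000196667 s = 20.83 Mbps.

20.83 Mbps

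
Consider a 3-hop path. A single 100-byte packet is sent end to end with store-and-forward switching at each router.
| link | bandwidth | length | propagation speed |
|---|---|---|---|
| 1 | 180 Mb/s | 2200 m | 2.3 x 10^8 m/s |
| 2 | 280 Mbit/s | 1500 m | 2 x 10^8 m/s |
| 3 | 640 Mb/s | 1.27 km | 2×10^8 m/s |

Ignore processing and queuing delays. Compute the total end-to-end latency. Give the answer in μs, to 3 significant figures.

L = 100 × 8 = 800 bits.
Transmission delays (L/R per hop): 4.44444, 2.85714, 1.25 μs; sum = 8.55159 μs.
Propagation delays (d/s per hop): 9.56522, 7.5, 6.35 μs; sum = 23.4152 μs.
End-to-end = 32.0 μs.

32.0 μs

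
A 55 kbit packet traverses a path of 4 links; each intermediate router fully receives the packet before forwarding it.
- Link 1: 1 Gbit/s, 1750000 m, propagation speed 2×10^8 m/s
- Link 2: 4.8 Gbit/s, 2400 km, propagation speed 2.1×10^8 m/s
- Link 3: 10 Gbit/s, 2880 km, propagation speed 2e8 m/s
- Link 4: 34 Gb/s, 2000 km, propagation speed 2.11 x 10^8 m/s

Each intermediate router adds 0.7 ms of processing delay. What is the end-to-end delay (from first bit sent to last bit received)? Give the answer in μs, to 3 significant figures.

46200 μs

L = 55000 bits.
Transmission delays (L/R per hop): 55, 11.4583, 5.5, 1.61765 μs; sum = 73.576 μs.
Propagation delays (d/s per hop): 8750, 11428.6, 14400, 9478.67 μs; sum = 44057.2 μs.
Processing at 3 router(s): 3 × 0.7 ms = 2100 μs.
End-to-end = 46200 μs.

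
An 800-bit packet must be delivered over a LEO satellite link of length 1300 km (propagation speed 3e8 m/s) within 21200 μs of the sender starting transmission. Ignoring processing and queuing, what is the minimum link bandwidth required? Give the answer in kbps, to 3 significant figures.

Propagation delay = 1300000 / 300000000 = 4333.33 μs.
Transmission budget = 21200 − 4333.33 = 16866.7 μs.
R ≥ L / t_tx = 800 bits / 0.0168667 s = 47.4 kbps.

47.4 kbps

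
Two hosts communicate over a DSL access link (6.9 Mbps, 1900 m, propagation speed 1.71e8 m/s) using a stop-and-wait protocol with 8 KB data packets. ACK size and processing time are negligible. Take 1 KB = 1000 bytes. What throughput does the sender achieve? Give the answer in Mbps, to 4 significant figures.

t_tx = L/R = 64000/6900000 = 0.00927536 s.
t_prop = 1900/171000000 = 1.11111e-05 s; RTT = 2.22222e-05 s.
Cycle = t_tx + RTT = 0.00929758 s.
Throughput = L / cycle = 64000 / 0.00929758 = 6.884 Mbps.

6.884 Mbps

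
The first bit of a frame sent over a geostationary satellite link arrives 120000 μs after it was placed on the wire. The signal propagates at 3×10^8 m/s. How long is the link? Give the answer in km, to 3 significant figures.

d = s × t_prop = 300000000 × 0.12 = 36000 km.

36000 km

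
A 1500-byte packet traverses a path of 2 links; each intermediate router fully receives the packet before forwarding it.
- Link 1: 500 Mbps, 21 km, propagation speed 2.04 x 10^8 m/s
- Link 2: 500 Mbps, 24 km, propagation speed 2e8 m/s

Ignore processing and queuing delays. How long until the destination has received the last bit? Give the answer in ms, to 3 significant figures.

L = 1500 × 8 = 12000 bits.
Transmission delay per hop = L/R = 12000/500000000 = 0.024 ms; 2 hops → 0.048 ms.
Propagation delays (d/s per hop): 0.102941, 0.12 ms; sum = 0.222941 ms.
End-to-end = 0.271 ms.

0.271 ms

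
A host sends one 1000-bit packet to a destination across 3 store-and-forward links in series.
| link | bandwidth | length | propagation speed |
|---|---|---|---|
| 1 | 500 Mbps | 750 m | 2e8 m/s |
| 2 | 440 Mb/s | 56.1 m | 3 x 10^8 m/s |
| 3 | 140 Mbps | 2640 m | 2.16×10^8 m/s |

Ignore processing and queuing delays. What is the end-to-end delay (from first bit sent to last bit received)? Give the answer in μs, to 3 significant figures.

Transmission delays (L/R per hop): 2, 2.27273, 7.14286 μs; sum = 11.4156 μs.
Propagation delays (d/s per hop): 3.75, 0.187, 12.2222 μs; sum = 16.1592 μs.
End-to-end = 27.6 μs.

27.6 μs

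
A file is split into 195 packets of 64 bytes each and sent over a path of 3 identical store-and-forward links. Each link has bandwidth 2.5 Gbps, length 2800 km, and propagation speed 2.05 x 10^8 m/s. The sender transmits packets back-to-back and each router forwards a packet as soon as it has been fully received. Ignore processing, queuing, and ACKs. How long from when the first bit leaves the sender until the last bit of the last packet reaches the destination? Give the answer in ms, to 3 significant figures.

Per-hop transmission t_tx = L/R = 512/2500000000 = 0.0002048 ms.
Per-hop propagation t_prop = 2800000/2.05e+08 = 13.6585 ms.
Pipeline fill: first packet needs 3·t_tx to clear all hops; remaining 194 packets each add one t_tx.
Total = (3+195-1)·t_tx + 3·t_prop = 197·0.0002048 + 3·13.6585 = 41.0 ms.

41.0 ms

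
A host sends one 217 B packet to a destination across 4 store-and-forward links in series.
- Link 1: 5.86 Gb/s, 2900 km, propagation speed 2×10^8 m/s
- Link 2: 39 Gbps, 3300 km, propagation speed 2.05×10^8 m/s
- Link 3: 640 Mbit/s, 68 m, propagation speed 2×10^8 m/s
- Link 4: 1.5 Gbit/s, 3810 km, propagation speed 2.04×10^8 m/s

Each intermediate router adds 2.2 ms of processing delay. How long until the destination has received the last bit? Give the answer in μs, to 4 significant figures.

55880 μs

L = 217 × 8 = 1736 bits.
Transmission delays (L/R per hop): 0.296246, 0.0445128, 2.7125, 1.15733 μs; sum = 4.21059 μs.
Propagation delays (d/s per hop): 14500, 16097.6, 0.34, 18676.5 μs; sum = 49274.4 μs.
Processing at 3 router(s): 3 × 2.2 ms = 6600 μs.
End-to-end = 55880 μs.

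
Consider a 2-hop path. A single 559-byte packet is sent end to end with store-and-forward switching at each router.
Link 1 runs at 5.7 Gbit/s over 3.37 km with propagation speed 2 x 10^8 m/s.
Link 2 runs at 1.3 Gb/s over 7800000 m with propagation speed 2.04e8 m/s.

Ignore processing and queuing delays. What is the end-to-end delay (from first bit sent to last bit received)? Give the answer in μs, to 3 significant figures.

L = 559 × 8 = 4472 bits.
Transmission delays (L/R per hop): 0.784561, 3.44 μs; sum = 4.22456 μs.
Propagation delays (d/s per hop): 16.85, 38235.3 μs; sum = 38252.1 μs.
End-to-end = 38300 μs.

38300 μs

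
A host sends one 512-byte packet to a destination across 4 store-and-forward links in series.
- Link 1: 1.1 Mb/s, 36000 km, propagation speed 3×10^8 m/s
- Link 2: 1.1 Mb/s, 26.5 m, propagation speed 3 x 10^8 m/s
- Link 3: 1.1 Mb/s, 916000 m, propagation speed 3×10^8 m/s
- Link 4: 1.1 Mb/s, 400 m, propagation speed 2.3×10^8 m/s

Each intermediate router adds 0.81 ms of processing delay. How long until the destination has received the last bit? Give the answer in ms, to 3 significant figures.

L = 512 × 8 = 4096 bits.
Transmission delay per hop = L/R = 4096/1100000 = 3.72364 ms; 4 hops → 14.8945 ms.
Propagation delays (d/s per hop): 120, 8.83333e-05, 3.05333, 0.00173913 ms; sum = 123.055 ms.
Processing at 3 router(s): 3 × 0.81 ms = 2.43 ms.
End-to-end = 140 ms.

140 ms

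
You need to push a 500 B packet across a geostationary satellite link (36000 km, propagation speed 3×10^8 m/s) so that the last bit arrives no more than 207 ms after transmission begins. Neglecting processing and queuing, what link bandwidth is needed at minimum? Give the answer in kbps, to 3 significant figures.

L = 4000 bits.
Propagation delay = 36000000 / 300000000 = 120 ms.
Transmission budget = 207 − 120 = 87 ms.
R ≥ L / t_tx = 4000 bits / 0.087 s = 46.0 kbps.

46.0 kbps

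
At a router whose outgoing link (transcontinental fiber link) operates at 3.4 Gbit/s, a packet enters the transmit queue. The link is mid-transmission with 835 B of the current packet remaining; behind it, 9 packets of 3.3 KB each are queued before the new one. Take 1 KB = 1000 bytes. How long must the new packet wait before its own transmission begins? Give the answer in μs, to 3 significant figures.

Each queued packet: L/R = 26400/3400000000 = 7.76471 μs.
9 queued → 69.8824 μs.
Plus remaining 6680 bits of current packet: 1.96471 μs.
Queuing delay = 71.8 μs.

71.8 μs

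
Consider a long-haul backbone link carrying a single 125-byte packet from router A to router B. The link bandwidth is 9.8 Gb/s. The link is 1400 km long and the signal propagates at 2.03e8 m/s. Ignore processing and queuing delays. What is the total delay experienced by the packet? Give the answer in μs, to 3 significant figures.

6900 μs

L = 125 × 8 = 1000 bits.
Transmission delay = L/R = 1000 / 9800000000 = 0.102041 μs.
Propagation delay = d/s = 1400000 m / 2.03e+08 m/s = 6896.55 μs.
Total = 6900 μs.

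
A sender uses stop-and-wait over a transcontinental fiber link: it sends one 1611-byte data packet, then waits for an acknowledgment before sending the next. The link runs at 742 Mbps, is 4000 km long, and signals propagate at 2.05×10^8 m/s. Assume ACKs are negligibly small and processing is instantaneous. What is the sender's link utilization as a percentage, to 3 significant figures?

0.0445 %

t_tx = L/R = 12888/742000000 = 1.73693e-05 s.
t_prop = 4000000/2.05e+08 = 0.0195122 s; RTT = 0.0390244 s.
Cycle = t_tx + RTT = 0.0390418 s.
Utilization = t_tx / cycle = 1.73693e-05/0.0390418 = 0.0445 %.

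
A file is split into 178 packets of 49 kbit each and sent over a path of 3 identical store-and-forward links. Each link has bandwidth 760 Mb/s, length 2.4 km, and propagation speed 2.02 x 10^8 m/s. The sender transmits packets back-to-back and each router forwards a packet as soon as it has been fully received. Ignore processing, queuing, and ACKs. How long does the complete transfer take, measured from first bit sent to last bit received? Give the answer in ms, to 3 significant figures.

Per-hop transmission t_tx = L/R = 49000/760000000 = 0.0644737 ms.
Per-hop propagation t_prop = 2400/202000000 = 0.0118812 ms.
Pipeline fill: first packet needs 3·t_tx to clear all hops; remaining 177 packets each add one t_tx.
Total = (3+178-1)·t_tx + 3·t_prop = 180·0.0644737 + 3·0.0118812 = 11.6 ms.

11.6 ms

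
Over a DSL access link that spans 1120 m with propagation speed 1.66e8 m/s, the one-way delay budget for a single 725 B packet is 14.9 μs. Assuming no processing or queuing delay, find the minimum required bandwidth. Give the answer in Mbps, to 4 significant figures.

711.4 Mbps

L = 5800 bits.
Propagation delay = 1120 / 166000000 = 6.74699 μs.
Transmission budget = 14.9 − 6.74699 = 8.15301 μs.
R ≥ L / t_tx = 5800 bits / 8.15301e-06 s = 711.4 Mbps.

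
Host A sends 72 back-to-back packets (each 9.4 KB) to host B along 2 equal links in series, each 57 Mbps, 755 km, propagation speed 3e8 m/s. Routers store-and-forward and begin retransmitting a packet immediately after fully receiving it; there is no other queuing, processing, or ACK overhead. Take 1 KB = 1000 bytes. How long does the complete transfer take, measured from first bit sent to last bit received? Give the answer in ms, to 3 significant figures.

Per-hop transmission t_tx = L/R = 75200/57000000 = 1.3193 ms.
Per-hop propagation t_prop = 755000/300000000 = 2.51667 ms.
Pipeline fill: first packet needs 2·t_tx to clear all hops; remaining 71 packets each add one t_tx.
Total = (2+72-1)·t_tx + 2·t_prop = 73·1.3193 + 2·2.51667 = 101 ms.

101 ms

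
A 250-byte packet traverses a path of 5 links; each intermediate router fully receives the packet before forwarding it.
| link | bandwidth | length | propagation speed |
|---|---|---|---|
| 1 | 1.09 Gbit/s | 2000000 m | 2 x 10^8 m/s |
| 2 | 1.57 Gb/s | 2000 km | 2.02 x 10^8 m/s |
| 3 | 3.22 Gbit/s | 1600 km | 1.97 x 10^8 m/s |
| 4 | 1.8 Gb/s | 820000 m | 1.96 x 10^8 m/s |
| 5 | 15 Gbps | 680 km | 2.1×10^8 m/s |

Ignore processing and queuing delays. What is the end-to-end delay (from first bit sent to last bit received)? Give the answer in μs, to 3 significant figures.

35400 μs

L = 250 × 8 = 2000 bits.
Transmission delays (L/R per hop): 1.83486, 1.27389, 0.621118, 1.11111, 0.133333 μs; sum = 4.97431 μs.
Propagation delays (d/s per hop): 10000, 9900.99, 8121.83, 4183.67, 3238.1 μs; sum = 35444.6 μs.
End-to-end = 35400 μs.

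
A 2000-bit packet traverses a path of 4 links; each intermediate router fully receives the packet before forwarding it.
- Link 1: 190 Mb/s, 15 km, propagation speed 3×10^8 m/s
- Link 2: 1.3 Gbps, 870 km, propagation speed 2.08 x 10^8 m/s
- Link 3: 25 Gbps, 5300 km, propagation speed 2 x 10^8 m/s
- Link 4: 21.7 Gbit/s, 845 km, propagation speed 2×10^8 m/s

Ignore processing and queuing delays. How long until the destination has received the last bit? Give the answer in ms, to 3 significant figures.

Transmission delays (L/R per hop): 0.0105263, 0.00153846, 8e-05, 9.21659e-05 ms; sum = 0.0122369 ms.
Propagation delays (d/s per hop): 0.05, 4.18269, 26.5, 4.225 ms; sum = 34.9577 ms.
End-to-end = 35.0 ms.

35.0 ms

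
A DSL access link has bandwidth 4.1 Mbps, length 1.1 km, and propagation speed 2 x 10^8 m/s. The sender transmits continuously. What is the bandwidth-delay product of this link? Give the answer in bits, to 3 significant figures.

Propagation delay = 1100 / 200000000 = 5.5e-06 s.
BDP = R × t_prop = 4.1e+06 × 5.5e-06 = 22.55 bits.

22.6 bits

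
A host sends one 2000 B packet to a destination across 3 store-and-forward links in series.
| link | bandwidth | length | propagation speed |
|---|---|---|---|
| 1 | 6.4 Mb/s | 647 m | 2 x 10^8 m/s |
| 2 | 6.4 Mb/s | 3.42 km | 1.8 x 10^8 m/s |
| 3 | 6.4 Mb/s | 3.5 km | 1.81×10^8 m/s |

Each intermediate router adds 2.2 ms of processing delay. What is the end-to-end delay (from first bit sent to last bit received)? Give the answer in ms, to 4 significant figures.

L = 2000 × 8 = 16000 bits.
Transmission delay per hop = L/R = 16000/6400000 = 2.5 ms; 3 hops → 7.5 ms.
Propagation delays (d/s per hop): 0.003235, 0.019, 0.019337 ms; sum = 0.041572 ms.
Processing at 2 router(s): 2 × 2.2 ms = 4.4 ms.
End-to-end = 11.94 ms.

11.94 ms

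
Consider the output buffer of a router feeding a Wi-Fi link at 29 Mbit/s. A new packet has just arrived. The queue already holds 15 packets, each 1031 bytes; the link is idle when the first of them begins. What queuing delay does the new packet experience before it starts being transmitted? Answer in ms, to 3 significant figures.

4.27 ms

Each queued packet: L/R = 8248/29000000 = 0.284414 ms.
15 queued → 4.26621 ms.
Queuing delay = 4.27 ms.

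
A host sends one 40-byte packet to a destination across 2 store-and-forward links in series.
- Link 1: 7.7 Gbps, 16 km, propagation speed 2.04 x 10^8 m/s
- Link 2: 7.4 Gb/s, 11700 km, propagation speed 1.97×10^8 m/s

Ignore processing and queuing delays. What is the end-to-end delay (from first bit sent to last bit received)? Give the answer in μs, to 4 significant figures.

L = 40 × 8 = 320 bits.
Transmission delays (L/R per hop): 0.0415584, 0.0432432 μs; sum = 0.0848017 μs.
Propagation delays (d/s per hop): 78.4314, 59390.9 μs; sum = 59469.3 μs.
End-to-end = 59470 μs.

59470 μs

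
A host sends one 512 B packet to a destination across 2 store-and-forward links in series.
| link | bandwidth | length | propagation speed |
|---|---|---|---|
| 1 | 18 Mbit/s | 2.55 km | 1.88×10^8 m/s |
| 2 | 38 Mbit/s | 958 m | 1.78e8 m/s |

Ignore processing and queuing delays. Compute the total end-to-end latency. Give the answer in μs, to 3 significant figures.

354 μs

L = 512 × 8 = 4096 bits.
Transmission delays (L/R per hop): 227.556, 107.789 μs; sum = 335.345 μs.
Propagation delays (d/s per hop): 13.5638, 5.38202 μs; sum = 18.9459 μs.
End-to-end = 354 μs.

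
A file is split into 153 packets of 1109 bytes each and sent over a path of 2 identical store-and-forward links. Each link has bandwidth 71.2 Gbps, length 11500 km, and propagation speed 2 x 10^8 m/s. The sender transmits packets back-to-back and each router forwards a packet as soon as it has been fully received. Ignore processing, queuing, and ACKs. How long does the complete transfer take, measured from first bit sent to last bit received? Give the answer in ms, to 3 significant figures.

115 ms

Per-hop transmission t_tx = L/R = 8872/71200000000 = 0.000124607 ms.
Per-hop propagation t_prop = 11500000/200000000 = 57.5 ms.
Pipeline fill: first packet needs 2·t_tx to clear all hops; remaining 152 packets each add one t_tx.
Total = (2+153-1)·t_tx + 2·t_prop = 154·0.000124607 + 2·57.5 = 115 ms.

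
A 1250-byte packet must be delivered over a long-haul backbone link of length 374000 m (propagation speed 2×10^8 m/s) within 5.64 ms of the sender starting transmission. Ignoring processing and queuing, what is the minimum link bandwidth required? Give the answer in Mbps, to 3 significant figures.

2.65 Mbps

L = 10000 bits.
Propagation delay = 374000 / 200000000 = 1.87 ms.
Transmission budget = 5.64 − 1.87 = 3.77 ms.
R ≥ L / t_tx = 10000 bits / 0.00377 s = 2.65 Mbps.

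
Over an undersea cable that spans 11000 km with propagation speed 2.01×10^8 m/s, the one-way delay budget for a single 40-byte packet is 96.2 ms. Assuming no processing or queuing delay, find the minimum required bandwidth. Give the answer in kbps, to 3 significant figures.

L = 320 bits.
Propagation delay = 11000000 / 2.01e+08 = 54.7264 ms.
Transmission budget = 96.2 − 54.7264 = 41.4736 ms.
R ≥ L / t_tx = 320 bits / 0.0414736 s = 7.72 kbps.

7.72 kbps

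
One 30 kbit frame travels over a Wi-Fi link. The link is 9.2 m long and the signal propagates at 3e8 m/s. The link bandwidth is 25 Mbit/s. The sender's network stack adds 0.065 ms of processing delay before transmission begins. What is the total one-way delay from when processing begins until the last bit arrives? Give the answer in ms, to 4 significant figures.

L = 30000 bits.
Transmission delay = L/R = 30000 / 25000000 = 1.2 ms.
Propagation delay = d/s = 9.2 m / 300000000 m/s = 3.06667e-05 ms.
Plus processing delay 0.065 ms = 0.065 ms.
Total = 1.265 ms.

1.265 ms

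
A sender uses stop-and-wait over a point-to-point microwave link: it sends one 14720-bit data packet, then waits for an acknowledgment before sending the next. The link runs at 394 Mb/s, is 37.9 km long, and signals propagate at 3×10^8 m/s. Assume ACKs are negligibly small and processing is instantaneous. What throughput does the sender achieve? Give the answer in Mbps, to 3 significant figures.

t_tx = L/R = 14720/394000000 = 3.73604e-05 s.
t_prop = 37900/300000000 = 0.000126333 s; RTT = 0.000252667 s.
Cycle = t_tx + RTT = 0.000290027 s.
Throughput = L / cycle = 14720 / 0.000290027 = 50.8 Mbps.

50.8 Mbps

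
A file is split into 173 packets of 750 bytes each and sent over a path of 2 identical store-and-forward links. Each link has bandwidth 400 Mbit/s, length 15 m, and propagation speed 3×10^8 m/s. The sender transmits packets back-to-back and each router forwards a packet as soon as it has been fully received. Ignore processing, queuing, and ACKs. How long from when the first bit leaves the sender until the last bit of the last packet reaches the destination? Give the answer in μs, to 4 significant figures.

2610 μs

Per-hop transmission t_tx = L/R = 6000/400000000 = 15 μs.
Per-hop propagation t_prop = 15/300000000 = 0.05 μs.
Pipeline fill: first packet needs 2·t_tx to clear all hops; remaining 172 packets each add one t_tx.
Total = (2+173-1)·t_tx + 2·t_prop = 174·15 + 2·0.05 = 2610 μs.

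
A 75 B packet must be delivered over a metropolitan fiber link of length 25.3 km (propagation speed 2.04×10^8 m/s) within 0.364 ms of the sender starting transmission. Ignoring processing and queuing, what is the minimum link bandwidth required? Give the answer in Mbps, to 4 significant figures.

L = 600 bits.
Propagation delay = 25300 / 204000000 = 0.12402 ms.
Transmission budget = 0.364 − 0.12402 = 0.23998 ms.
R ≥ L / t_tx = 600 bits / 0.00023998 s = 2.500 Mbps.

2.500 Mbps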